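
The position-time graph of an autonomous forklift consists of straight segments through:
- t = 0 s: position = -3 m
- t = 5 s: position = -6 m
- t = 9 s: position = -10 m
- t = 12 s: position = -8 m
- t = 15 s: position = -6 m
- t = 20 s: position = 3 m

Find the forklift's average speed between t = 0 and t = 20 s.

1 m/s

Average speed = (total path length)/(elapsed time); on a piecewise-linear x-t graph the path length is Σ|Δx|.
0–5 s: |Δx| = |-6 − -3| = 3 m
5–9 s: |Δx| = |-10 − -6| = 4 m
9–12 s: |Δx| = |-8 − -10| = 2 m
12–15 s: |Δx| = |-6 − -8| = 2 m
15–20 s: |Δx| = |3 − -6| = 9 m
Total path = 20 m; average speed = 20/20 = 1 m/s.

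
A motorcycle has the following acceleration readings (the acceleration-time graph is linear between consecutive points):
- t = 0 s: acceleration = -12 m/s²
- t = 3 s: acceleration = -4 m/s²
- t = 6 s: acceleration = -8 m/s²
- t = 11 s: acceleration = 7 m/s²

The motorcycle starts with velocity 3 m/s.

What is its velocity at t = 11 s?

-41.5 m/s

Δv equals the area under the a-t graph; then v = v₀ + Δv.
0–3 s: ½(-12 + -4)(3) = -24 m/s
3–6 s: ½(-4 + -8)(3) = -18 m/s
6–11 s: ½(-8 + 7)(5) = -2.5 m/s
Δv = -44.5 m/s, so v(11) = 3 + (-44.5) = -41.5 m/s.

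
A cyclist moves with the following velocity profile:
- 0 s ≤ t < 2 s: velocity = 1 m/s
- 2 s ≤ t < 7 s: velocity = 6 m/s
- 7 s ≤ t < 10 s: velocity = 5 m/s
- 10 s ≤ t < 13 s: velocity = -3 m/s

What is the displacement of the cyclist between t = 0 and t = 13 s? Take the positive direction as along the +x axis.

Net displacement equals the area under the velocity-time graph (areas below the axis count negative).
0–2 s: 1 × 2 = 2 m
2–7 s: 6 × 5 = 30 m
7–10 s: 5 × 3 = 15 m
10–13 s: -3 × 3 = -9 m
Net displacement = 38 m

38 m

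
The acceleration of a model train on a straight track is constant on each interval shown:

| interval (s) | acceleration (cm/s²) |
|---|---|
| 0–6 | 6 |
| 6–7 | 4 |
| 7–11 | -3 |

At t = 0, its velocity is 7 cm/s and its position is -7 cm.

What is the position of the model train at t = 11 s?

On each constant-a segment, Δv = aΔt and Δx = v₀Δt + ½aΔt²; chain segment to segment.
0–6 s: v starts 7 cm/s; Δx = 7·6 + ½·6·6² = 150 cm; v ends 43 cm/s.
6–7 s: v starts 43 cm/s; Δx = 43·1 + ½·4·1² = 45 cm; v ends 47 cm/s.
7–11 s: v starts 47 cm/s; Δx = 47·4 + ½·-3·4² = 164 cm; v ends 35 cm/s.
x(11) = -7 + Σ Δx = 352 cm.

352 cm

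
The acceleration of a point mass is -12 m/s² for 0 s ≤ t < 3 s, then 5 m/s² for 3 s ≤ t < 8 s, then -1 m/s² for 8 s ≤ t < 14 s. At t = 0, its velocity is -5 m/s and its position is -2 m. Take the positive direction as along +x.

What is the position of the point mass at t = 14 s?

On each constant-a segment, Δv = aΔt and Δx = v₀Δt + ½aΔt²; chain segment to segment.
0–3 s: v starts -5 m/s; Δx = -5·3 + ½·-12·3² = -69 m; v ends -41 m/s.
3–8 s: v starts -41 m/s; Δx = -41·5 + ½·5·5² = -142.5 m; v ends -16 m/s.
8–14 s: v starts -16 m/s; Δx = -16·6 + ½·-1·6² = -114 m; v ends -22 m/s.
x(14) = -2 + Σ Δx = -327.5 m.

-327.5 m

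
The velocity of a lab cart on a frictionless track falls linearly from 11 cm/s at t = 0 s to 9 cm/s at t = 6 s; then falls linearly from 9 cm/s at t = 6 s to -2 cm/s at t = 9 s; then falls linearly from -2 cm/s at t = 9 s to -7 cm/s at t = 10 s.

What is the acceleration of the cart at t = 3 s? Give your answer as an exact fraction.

-1/3 cm/s²

Acceleration is the slope of the v-t graph on 0–6 s: (9 − 11)/(6 − 0) = -1/3 cm/s².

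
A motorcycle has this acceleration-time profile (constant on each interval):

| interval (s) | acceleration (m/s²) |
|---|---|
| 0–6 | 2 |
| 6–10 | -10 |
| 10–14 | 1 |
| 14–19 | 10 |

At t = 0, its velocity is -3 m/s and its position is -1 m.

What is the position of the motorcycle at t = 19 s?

On each constant-a segment, Δv = aΔt and Δx = v₀Δt + ½aΔt²; chain segment to segment.
0–6 s: v starts -3 m/s; Δx = -3·6 + ½·2·6² = 18 m; v ends 9 m/s.
6–10 s: v starts 9 m/s; Δx = 9·4 + ½·-10·4² = -44 m; v ends -31 m/s.
10–14 s: v starts -31 m/s; Δx = -31·4 + ½·1·4² = -116 m; v ends -27 m/s.
14–19 s: v starts -27 m/s; Δx = -27·5 + ½·10·5² = -10 m; v ends 23 m/s.
x(19) = -1 + Σ Δx = -153 m.

-153 m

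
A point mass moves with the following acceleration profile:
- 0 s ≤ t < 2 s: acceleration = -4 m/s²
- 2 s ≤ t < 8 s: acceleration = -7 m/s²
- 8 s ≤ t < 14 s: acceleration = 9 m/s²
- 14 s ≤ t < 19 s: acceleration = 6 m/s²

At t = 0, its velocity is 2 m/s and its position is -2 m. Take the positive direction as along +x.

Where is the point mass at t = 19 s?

-189 m

On each constant-a segment, Δv = aΔt and Δx = v₀Δt + ½aΔt²; chain segment to segment.
0–2 s: v starts 2 m/s; Δx = 2·2 + ½·-4·2² = -4 m; v ends -6 m/s.
2–8 s: v starts -6 m/s; Δx = -6·6 + ½·-7·6² = -162 m; v ends -48 m/s.
8–14 s: v starts -48 m/s; Δx = -48·6 + ½·9·6² = -126 m; v ends 6 m/s.
14–19 s: v starts 6 m/s; Δx = 6·5 + ½·6·5² = 105 m; v ends 36 m/s.
x(19) = -2 + Σ Δx = -189 m.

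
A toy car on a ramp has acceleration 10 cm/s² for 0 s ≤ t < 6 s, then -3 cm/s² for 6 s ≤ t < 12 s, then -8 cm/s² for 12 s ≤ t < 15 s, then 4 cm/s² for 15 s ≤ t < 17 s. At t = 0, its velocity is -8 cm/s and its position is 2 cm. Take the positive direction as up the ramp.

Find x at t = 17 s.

On each constant-a segment, Δv = aΔt and Δx = v₀Δt + ½aΔt²; chain segment to segment.
0–6 s: v starts -8 cm/s; Δx = -8·6 + ½·10·6² = 132 cm; v ends 52 cm/s.
6–12 s: v starts 52 cm/s; Δx = 52·6 + ½·-3·6² = 258 cm; v ends 34 cm/s.
12–15 s: v starts 34 cm/s; Δx = 34·3 + ½·-8·3² = 66 cm; v ends 10 cm/s.
15–17 s: v starts 10 cm/s; Δx = 10·2 + ½·4·2² = 28 cm; v ends 18 cm/s.
x(17) = 2 + Σ Δx = 486 cm.

486 cm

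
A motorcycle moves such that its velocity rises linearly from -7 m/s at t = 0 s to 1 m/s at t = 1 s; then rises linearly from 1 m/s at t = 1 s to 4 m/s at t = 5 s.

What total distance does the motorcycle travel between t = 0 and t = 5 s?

13.125 m

Total distance travelled is ∫|v| dt — sum the magnitudes of each area piece.
0–1 s: v = 0 at t = 0.875 s; triangle areas 3.0625 + 0.0625 = 3.125 m
1–5 s: |½(1 + 4)(4)| = 10 m
Total distance = 13.125 m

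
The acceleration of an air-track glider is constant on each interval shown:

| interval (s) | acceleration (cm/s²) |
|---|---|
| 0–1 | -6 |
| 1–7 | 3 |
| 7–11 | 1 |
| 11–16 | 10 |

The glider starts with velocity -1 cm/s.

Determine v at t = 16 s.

65 cm/s

Δv equals the area under the a-t graph; then v = v₀ + Δv.
0–1 s: -6 × 1 = -6 cm/s
1–7 s: 3 × 6 = 18 cm/s
7–11 s: 1 × 4 = 4 cm/s
11–16 s: 10 × 5 = 50 cm/s
Δv = 66 cm/s, so v(16) = -1 + (66) = 65 cm/s.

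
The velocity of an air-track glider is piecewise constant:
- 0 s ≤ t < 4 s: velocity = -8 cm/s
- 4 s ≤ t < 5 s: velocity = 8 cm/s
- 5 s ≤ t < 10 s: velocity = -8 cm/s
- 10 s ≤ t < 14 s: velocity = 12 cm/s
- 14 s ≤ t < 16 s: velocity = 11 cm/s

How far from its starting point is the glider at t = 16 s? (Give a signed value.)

6 cm

Displacement is the signed area under the v-t curve.
0–4 s: -8 × 4 = -32 cm
4–5 s: 8 × 1 = 8 cm
5–10 s: -8 × 5 = -40 cm
10–14 s: 12 × 4 = 48 cm
14–16 s: 11 × 2 = 22 cm
Net displacement = 6 cm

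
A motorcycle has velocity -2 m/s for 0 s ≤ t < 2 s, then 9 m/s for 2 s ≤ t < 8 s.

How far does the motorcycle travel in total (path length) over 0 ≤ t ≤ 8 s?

58 m

Total distance travelled is ∫|v| dt — sum the magnitudes of each area piece.
0–2 s: |-2| × 2 = 4 m
2–8 s: |9| × 6 = 54 m
Total distance = 58 m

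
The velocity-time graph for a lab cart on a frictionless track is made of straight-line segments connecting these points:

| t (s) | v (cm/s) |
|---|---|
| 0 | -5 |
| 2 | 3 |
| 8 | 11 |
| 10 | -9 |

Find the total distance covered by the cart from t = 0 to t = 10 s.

56.35 cm

Total distance travelled is ∫|v| dt — sum the magnitudes of each area piece.
0–2 s: v = 0 at t = 1.25 s; triangle areas 3.125 + 1.125 = 4.25 cm
2–8 s: |½(3 + 11)(6)| = 42 cm
8–10 s: v = 0 at t = 9.1 s; triangle areas 6.05 + 4.05 = 10.1 cm
Total distance = 56.35 cm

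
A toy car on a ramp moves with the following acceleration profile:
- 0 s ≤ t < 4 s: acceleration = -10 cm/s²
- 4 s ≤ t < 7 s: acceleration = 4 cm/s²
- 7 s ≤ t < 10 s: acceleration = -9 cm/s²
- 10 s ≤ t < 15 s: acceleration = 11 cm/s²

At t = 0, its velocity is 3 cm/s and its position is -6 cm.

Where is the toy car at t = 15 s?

-405 cm

On each constant-a segment, Δv = aΔt and Δx = v₀Δt + ½aΔt²; chain segment to segment.
0–4 s: v starts 3 cm/s; Δx = 3·4 + ½·-10·4² = -68 cm; v ends -37 cm/s.
4–7 s: v starts -37 cm/s; Δx = -37·3 + ½·4·3² = -93 cm; v ends -25 cm/s.
7–10 s: v starts -25 cm/s; Δx = -25·3 + ½·-9·3² = -115.5 cm; v ends -52 cm/s.
10–15 s: v starts -52 cm/s; Δx = -52·5 + ½·11·5² = -122.5 cm; v ends 3 cm/s.
x(15) = -6 + Σ Δx = -405 cm.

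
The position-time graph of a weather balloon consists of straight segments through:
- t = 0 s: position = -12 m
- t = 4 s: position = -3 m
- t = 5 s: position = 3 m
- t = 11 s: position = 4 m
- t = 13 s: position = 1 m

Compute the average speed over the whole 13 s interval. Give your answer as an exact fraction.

Average speed = (total path length)/(elapsed time); on a piecewise-linear x-t graph the path length is Σ|Δx|.
0–4 s: |Δx| = |-3 − -12| = 9 m
4–5 s: |Δx| = |3 − -3| = 6 m
5–11 s: |Δx| = |4 − 3| = 1 m
11–13 s: |Δx| = |1 − 4| = 3 m
Total path = 19 m; average speed = 19/13 = 19/13 m/s.

19/13 m/s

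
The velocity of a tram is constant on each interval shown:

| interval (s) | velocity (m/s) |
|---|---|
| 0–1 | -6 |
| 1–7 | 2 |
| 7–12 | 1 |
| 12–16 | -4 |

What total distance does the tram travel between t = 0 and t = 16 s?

Total distance travelled is ∫|v| dt — sum the magnitudes of each area piece.
0–1 s: |-6| × 1 = 6 m
1–7 s: |2| × 6 = 12 m
7–12 s: |1| × 5 = 5 m
12–16 s: |-4| × 4 = 16 m
Total distance = 39 m

39 m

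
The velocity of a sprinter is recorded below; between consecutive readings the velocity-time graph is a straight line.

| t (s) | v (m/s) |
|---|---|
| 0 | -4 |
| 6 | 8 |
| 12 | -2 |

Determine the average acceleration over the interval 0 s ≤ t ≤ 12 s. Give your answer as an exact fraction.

1/6 m/s²

Average acceleration = Δv/Δt = (-2 − -4)/(12 − 0) = 1/6 m/s².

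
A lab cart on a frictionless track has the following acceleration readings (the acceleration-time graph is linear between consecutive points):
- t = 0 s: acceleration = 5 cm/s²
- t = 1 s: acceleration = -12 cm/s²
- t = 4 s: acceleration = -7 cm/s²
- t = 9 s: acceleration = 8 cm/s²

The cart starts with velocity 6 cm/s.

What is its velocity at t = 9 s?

-23.5 cm/s

Δv equals the area under the a-t graph; then v = v₀ + Δv.
0–1 s: ½(5 + -12)(1) = -3.5 cm/s
1–4 s: ½(-12 + -7)(3) = -28.5 cm/s
4–9 s: ½(-7 + 8)(5) = 2.5 cm/s
Δv = -29.5 cm/s, so v(9) = 6 + (-29.5) = -23.5 cm/s.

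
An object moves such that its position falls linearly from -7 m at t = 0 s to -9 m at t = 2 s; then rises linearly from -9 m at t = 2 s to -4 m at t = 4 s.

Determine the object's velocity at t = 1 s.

Velocity is the slope of the x-t graph on 0–2 s: (-9 − -7)/(2 − 0) = -1 m/s.

-1 m/s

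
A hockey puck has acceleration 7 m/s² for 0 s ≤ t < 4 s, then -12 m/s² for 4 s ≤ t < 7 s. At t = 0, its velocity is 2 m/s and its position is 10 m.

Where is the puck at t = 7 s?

On each constant-a segment, Δv = aΔt and Δx = v₀Δt + ½aΔt²; chain segment to segment.
0–4 s: v starts 2 m/s; Δx = 2·4 + ½·7·4² = 64 m; v ends 30 m/s.
4–7 s: v starts 30 m/s; Δx = 30·3 + ½·-12·3² = 36 m; v ends -6 m/s.
x(7) = 10 + Σ Δx = 110 m.

110 m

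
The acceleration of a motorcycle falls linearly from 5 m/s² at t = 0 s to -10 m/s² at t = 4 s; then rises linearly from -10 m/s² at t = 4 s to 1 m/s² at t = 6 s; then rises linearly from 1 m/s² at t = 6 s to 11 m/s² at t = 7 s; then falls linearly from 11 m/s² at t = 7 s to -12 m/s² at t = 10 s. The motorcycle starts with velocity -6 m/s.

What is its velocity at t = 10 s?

Δv equals the area under the a-t graph; then v = v₀ + Δv.
0–4 s: ½(5 + -10)(4) = -10 m/s
4–6 s: ½(-10 + 1)(2) = -9 m/s
6–7 s: ½(1 + 11)(1) = 6 m/s
7–10 s: ½(11 + -12)(3) = -1.5 m/s
Δv = -14.5 m/s, so v(10) = -6 + (-14.5) = -20.5 m/s.

-20.5 m/s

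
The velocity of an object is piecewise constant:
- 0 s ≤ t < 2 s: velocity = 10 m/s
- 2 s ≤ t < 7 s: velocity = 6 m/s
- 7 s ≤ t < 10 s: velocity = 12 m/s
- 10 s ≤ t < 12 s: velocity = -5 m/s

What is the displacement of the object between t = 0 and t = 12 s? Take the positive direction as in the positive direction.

Displacement is the signed area under the v-t curve.
0–2 s: 10 × 2 = 20 m
2–7 s: 6 × 5 = 30 m
7–10 s: 12 × 3 = 36 m
10–12 s: -5 × 2 = -10 m
Net displacement = 76 m

76 m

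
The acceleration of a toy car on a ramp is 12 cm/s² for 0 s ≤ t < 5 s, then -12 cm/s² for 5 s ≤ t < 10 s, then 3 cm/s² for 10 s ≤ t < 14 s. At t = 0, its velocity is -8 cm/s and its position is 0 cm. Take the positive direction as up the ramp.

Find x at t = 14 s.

On each constant-a segment, Δv = aΔt and Δx = v₀Δt + ½aΔt²; chain segment to segment.
0–5 s: v starts -8 cm/s; Δx = -8·5 + ½·12·5² = 110 cm; v ends 52 cm/s.
5–10 s: v starts 52 cm/s; Δx = 52·5 + ½·-12·5² = 110 cm; v ends -8 cm/s.
10–14 s: v starts -8 cm/s; Δx = -8·4 + ½·3·4² = -8 cm; v ends 4 cm/s.
x(14) = 0 + Σ Δx = 212 cm.

212 cm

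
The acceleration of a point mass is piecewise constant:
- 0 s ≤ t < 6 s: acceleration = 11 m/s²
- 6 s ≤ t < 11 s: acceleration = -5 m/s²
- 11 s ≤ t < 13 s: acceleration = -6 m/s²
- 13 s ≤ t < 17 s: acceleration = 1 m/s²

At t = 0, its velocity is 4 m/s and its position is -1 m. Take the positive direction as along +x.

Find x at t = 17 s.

726.5 m

On each constant-a segment, Δv = aΔt and Δx = v₀Δt + ½aΔt²; chain segment to segment.
0–6 s: v starts 4 m/s; Δx = 4·6 + ½·11·6² = 222 m; v ends 70 m/s.
6–11 s: v starts 70 m/s; Δx = 70·5 + ½·-5·5² = 287.5 m; v ends 45 m/s.
11–13 s: v starts 45 m/s; Δx = 45·2 + ½·-6·2² = 78 m; v ends 33 m/s.
13–17 s: v starts 33 m/s; Δx = 33·4 + ½·1·4² = 140 m; v ends 37 m/s.
x(17) = -1 + Σ Δx = 726.5 m.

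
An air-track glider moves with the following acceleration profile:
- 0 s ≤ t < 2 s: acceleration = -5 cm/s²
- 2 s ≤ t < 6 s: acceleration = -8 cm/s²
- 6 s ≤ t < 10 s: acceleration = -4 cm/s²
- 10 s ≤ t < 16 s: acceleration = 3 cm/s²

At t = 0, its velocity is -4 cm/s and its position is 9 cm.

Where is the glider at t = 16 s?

-663 cm

On each constant-a segment, Δv = aΔt and Δx = v₀Δt + ½aΔt²; chain segment to segment.
0–2 s: v starts -4 cm/s; Δx = -4·2 + ½·-5·2² = -18 cm; v ends -14 cm/s.
2–6 s: v starts -14 cm/s; Δx = -14·4 + ½·-8·4² = -120 cm; v ends -46 cm/s.
6–10 s: v starts -46 cm/s; Δx = -46·4 + ½·-4·4² = -216 cm; v ends -62 cm/s.
10–16 s: v starts -62 cm/s; Δx = -62·6 + ½·3·6² = -318 cm; v ends -44 cm/s.
x(16) = 9 + Σ Δx = -663 cm.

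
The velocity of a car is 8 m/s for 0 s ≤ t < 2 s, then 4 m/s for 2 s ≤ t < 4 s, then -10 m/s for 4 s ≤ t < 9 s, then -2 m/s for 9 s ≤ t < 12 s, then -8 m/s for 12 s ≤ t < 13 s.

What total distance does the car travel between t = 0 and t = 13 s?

Total distance travelled is ∫|v| dt — sum the magnitudes of each area piece.
0–2 s: |8| × 2 = 16 m
2–4 s: |4| × 2 = 8 m
4–9 s: |-10| × 5 = 50 m
9–12 s: |-2| × 3 = 6 m
12–13 s: |-8| × 1 = 8 m
Total distance = 88 m

88 m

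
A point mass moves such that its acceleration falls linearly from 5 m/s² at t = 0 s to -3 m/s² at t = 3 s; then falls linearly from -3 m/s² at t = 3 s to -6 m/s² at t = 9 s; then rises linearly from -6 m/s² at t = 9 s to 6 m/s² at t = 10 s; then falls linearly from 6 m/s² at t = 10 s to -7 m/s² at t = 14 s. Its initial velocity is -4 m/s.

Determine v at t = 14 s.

-30 m/s

Δv equals the area under the a-t graph; then v = v₀ + Δv.
0–3 s: ½(5 + -3)(3) = 3 m/s
3–9 s: ½(-3 + -6)(6) = -27 m/s
9–10 s: ½(-6 + 6)(1) = 0 m/s
10–14 s: ½(6 + -7)(4) = -2 m/s
Δv = -26 m/s, so v(14) = -4 + (-26) = -30 m/s.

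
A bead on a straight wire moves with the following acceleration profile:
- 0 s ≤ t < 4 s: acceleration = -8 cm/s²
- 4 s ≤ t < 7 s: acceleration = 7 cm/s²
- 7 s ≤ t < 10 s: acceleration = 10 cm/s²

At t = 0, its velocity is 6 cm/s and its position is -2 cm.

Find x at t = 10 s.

On each constant-a segment, Δv = aΔt and Δx = v₀Δt + ½aΔt²; chain segment to segment.
0–4 s: v starts 6 cm/s; Δx = 6·4 + ½·-8·4² = -40 cm; v ends -26 cm/s.
4–7 s: v starts -26 cm/s; Δx = -26·3 + ½·7·3² = -46.5 cm; v ends -5 cm/s.
7–10 s: v starts -5 cm/s; Δx = -5·3 + ½·10·3² = 30 cm; v ends 25 cm/s.
x(10) = -2 + Σ Δx = -58.5 cm.

-58.5 cm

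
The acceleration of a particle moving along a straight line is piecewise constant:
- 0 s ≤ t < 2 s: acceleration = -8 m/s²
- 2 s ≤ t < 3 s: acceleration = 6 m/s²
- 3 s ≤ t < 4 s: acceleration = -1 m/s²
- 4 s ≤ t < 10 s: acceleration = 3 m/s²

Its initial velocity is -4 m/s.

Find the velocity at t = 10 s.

Δv equals the area under the a-t graph; then v = v₀ + Δv.
0–2 s: -8 × 2 = -16 m/s
2–3 s: 6 × 1 = 6 m/s
3–4 s: -1 × 1 = -1 m/s
4–10 s: 3 × 6 = 18 m/s
Δv = 7 m/s, so v(10) = -4 + (7) = 3 m/s.

3 m/s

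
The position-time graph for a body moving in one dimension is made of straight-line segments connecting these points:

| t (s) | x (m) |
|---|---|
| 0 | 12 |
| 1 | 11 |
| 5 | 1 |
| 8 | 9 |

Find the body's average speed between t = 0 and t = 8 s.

Average speed = (total path length)/(elapsed time); on a piecewise-linear x-t graph the path length is Σ|Δx|.
0–1 s: |Δx| = |11 − 12| = 1 m
1–5 s: |Δx| = |1 − 11| = 10 m
5–8 s: |Δx| = |9 − 1| = 8 m
Total path = 19 m; average speed = 19/8 = 2.375 m/s.

2.375 m/s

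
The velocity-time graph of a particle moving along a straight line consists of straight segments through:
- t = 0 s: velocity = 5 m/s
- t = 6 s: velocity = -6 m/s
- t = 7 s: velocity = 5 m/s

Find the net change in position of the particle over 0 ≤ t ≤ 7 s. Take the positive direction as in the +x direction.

Displacement is the signed area under the v-t curve.
0–6 s: ½(5 + -6)(6) = -3 m
6–7 s: ½(-6 + 5)(1) = -0.5 m
Net displacement = -3.5 m

-3.5 m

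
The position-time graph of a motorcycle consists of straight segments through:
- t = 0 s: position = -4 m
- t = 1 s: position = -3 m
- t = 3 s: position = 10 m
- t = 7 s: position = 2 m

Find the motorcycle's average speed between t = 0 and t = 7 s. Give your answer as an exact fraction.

22/7 m/s

Average speed = (total path length)/(elapsed time); on a piecewise-linear x-t graph the path length is Σ|Δx|.
0–1 s: |Δx| = |-3 − -4| = 1 m
1–3 s: |Δx| = |10 − -3| = 13 m
3–7 s: |Δx| = |2 − 10| = 8 m
Total path = 22 m; average speed = 22/7 = 22/7 m/s.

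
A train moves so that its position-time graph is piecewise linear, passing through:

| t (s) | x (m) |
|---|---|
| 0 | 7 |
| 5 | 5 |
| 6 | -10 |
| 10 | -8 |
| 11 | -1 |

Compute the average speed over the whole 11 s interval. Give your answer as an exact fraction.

26/11 m/s

Average speed = (total path length)/(elapsed time); on a piecewise-linear x-t graph the path length is Σ|Δx|.
0–5 s: |Δx| = |5 − 7| = 2 m
5–6 s: |Δx| = |-10 − 5| = 15 m
6–10 s: |Δx| = |-8 − -10| = 2 m
10–11 s: |Δx| = |-1 − -8| = 7 m
Total path = 26 m; average speed = 26/11 = 26/11 m/s.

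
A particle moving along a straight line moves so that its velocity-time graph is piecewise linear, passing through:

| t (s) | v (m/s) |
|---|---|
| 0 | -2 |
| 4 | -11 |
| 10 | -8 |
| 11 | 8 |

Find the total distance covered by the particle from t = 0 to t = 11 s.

87 m

Distance (not displacement) is the total path length: add the absolute areas under v-t.
0–4 s: |½(-2 + -11)(4)| = 26 m
4–10 s: |½(-11 + -8)(6)| = 57 m
10–11 s: v = 0 at t = 10.5 s; triangle areas 2 + 2 = 4 m
Total distance = 87 m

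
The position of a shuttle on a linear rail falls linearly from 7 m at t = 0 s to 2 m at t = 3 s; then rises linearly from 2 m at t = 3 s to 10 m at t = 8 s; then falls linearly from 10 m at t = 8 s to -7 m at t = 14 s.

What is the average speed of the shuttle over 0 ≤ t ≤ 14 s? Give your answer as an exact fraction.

15/7 m/s

Average speed = (total path length)/(elapsed time); on a piecewise-linear x-t graph the path length is Σ|Δx|.
0–3 s: |Δx| = |2 − 7| = 5 m
3–8 s: |Δx| = |10 − 2| = 8 m
8–14 s: |Δx| = |-7 − 10| = 17 m
Total path = 30 m; average speed = 30/14 = 15/7 m/s.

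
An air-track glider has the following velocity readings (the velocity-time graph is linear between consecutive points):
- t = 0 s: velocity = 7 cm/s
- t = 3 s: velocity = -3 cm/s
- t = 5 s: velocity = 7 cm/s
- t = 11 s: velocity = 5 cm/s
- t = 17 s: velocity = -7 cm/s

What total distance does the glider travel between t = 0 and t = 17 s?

Distance (not displacement) is the total path length: add the absolute areas under v-t.
0–3 s: v = 0 at t = 2.1 s; triangle areas 7.35 + 1.35 = 8.7 cm
3–5 s: v = 0 at t = 3.6 s; triangle areas 0.9 + 4.9 = 5.8 cm
5–11 s: |½(7 + 5)(6)| = 36 cm
11–17 s: v = 0 at t = 13.5 s; triangle areas 6.25 + 12.25 = 18.5 cm
Total distance = 69 cm

69 cm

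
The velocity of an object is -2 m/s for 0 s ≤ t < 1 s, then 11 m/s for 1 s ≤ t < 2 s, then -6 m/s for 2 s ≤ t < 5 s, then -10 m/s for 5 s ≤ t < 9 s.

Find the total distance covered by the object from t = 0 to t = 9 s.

Distance (not displacement) is the total path length: add the absolute areas under v-t.
0–1 s: |-2| × 1 = 2 m
1–2 s: |11| × 1 = 11 m
2–5 s: |-6| × 3 = 18 m
5–9 s: |-10| × 4 = 40 m
Total distance = 71 m

71 m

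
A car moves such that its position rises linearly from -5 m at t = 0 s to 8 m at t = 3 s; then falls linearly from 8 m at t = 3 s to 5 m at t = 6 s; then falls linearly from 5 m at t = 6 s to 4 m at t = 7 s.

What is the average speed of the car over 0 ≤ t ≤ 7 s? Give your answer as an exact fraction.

Average speed = (total path length)/(elapsed time); on a piecewise-linear x-t graph the path length is Σ|Δx|.
0–3 s: |Δx| = |8 − -5| = 13 m
3–6 s: |Δx| = |5 − 8| = 3 m
6–7 s: |Δx| = |4 − 5| = 1 m
Total path = 17 m; average speed = 17/7 = 17/7 m/s.

17/7 m/s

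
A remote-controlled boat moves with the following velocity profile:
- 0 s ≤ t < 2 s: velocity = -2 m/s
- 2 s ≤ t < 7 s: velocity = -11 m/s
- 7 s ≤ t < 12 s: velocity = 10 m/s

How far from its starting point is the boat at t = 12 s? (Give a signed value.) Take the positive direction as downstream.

Displacement is the signed area under the v-t curve.
0–2 s: -2 × 2 = -4 m
2–7 s: -11 × 5 = -55 m
7–12 s: 10 × 5 = 50 m
Net displacement = -9 m

-9 m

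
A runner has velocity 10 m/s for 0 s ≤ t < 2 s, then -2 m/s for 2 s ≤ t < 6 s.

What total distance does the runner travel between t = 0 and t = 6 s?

28 m

Total distance travelled is ∫|v| dt — sum the magnitudes of each area piece.
0–2 s: |10| × 2 = 20 m
2–6 s: |-2| × 4 = 8 m
Total distance = 28 m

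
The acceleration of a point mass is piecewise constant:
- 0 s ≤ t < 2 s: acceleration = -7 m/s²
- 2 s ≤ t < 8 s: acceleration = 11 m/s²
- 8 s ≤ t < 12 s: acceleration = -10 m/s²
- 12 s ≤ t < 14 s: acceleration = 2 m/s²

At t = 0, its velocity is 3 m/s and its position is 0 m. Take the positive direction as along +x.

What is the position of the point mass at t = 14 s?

298 m

On each constant-a segment, Δv = aΔt and Δx = v₀Δt + ½aΔt²; chain segment to segment.
0–2 s: v starts 3 m/s; Δx = 3·2 + ½·-7·2² = -8 m; v ends -11 m/s.
2–8 s: v starts -11 m/s; Δx = -11·6 + ½·11·6² = 132 m; v ends 55 m/s.
8–12 s: v starts 55 m/s; Δx = 55·4 + ½·-10·4² = 140 m; v ends 15 m/s.
12–14 s: v starts 15 m/s; Δx = 15·2 + ½·2·2² = 34 m; v ends 19 m/s.
x(14) = 0 + Σ Δx = 298 m.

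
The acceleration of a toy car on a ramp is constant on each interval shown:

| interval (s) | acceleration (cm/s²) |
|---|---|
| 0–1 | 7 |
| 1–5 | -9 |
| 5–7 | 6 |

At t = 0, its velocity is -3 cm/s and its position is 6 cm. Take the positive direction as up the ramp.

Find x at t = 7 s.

On each constant-a segment, Δv = aΔt and Δx = v₀Δt + ½aΔt²; chain segment to segment.
0–1 s: v starts -3 cm/s; Δx = -3·1 + ½·7·1² = 0.5 cm; v ends 4 cm/s.
1–5 s: v starts 4 cm/s; Δx = 4·4 + ½·-9·4² = -56 cm; v ends -32 cm/s.
5–7 s: v starts -32 cm/s; Δx = -32·2 + ½·6·2² = -52 cm; v ends -20 cm/s.
x(7) = 6 + Σ Δx = -101.5 cm.

-101.5 cm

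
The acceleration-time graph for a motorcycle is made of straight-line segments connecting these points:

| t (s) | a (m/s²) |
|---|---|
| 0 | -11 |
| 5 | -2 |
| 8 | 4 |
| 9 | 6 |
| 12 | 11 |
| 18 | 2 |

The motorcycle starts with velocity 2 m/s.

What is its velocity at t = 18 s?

Δv equals the area under the a-t graph; then v = v₀ + Δv.
0–5 s: ½(-11 + -2)(5) = -32.5 m/s
5–8 s: ½(-2 + 4)(3) = 3 m/s
8–9 s: ½(4 + 6)(1) = 5 m/s
9–12 s: ½(6 + 11)(3) = 25.5 m/s
12–18 s: ½(11 + 2)(6) = 39 m/s
Δv = 40 m/s, so v(18) = 2 + (40) = 42 m/s.

42 m/s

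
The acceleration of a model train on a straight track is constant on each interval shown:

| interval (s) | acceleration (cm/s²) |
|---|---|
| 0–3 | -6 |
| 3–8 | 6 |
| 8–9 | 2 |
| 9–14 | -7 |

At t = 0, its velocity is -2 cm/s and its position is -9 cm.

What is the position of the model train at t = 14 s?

On each constant-a segment, Δv = aΔt and Δx = v₀Δt + ½aΔt²; chain segment to segment.
0–3 s: v starts -2 cm/s; Δx = -2·3 + ½·-6·3² = -33 cm; v ends -20 cm/s.
3–8 s: v starts -20 cm/s; Δx = -20·5 + ½·6·5² = -25 cm; v ends 10 cm/s.
8–9 s: v starts 10 cm/s; Δx = 10·1 + ½·2·1² = 11 cm; v ends 12 cm/s.
9–14 s: v starts 12 cm/s; Δx = 12·5 + ½·-7·5² = -27.5 cm; v ends -23 cm/s.
x(14) = -9 + Σ Δx = -83.5 cm.

-83.5 cm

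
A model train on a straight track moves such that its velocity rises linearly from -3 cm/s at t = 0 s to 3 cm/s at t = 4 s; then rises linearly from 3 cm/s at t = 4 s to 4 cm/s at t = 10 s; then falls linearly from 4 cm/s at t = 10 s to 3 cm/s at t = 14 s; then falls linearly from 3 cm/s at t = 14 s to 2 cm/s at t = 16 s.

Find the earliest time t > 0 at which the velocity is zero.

t = 2 s

v changes sign on 0–4 s (from -3 to 3); the graph is linear there, so v = 0 at t = 0 + (3)·(4 − 0)/(3 − -3) = 2 s.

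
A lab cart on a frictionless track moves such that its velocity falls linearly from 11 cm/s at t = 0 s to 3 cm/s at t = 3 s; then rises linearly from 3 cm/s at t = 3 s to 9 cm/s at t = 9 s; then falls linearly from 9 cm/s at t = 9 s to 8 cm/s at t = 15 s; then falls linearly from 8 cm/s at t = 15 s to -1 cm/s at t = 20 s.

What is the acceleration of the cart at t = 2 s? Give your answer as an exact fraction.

Acceleration is the slope of the v-t graph on 0–3 s: (3 − 11)/(3 − 0) = -8/3 cm/s².

-8/3 cm/s²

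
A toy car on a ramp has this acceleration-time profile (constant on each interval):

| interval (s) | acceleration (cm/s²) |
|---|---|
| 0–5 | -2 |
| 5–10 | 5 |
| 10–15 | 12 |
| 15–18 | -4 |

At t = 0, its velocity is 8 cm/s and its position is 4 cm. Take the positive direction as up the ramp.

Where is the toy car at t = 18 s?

On each constant-a segment, Δv = aΔt and Δx = v₀Δt + ½aΔt²; chain segment to segment.
0–5 s: v starts 8 cm/s; Δx = 8·5 + ½·-2·5² = 15 cm; v ends -2 cm/s.
5–10 s: v starts -2 cm/s; Δx = -2·5 + ½·5·5² = 52.5 cm; v ends 23 cm/s.
10–15 s: v starts 23 cm/s; Δx = 23·5 + ½·12·5² = 265 cm; v ends 83 cm/s.
15–18 s: v starts 83 cm/s; Δx = 83·3 + ½·-4·3² = 231 cm; v ends 71 cm/s.
x(18) = 4 + Σ Δx = 567.5 cm.

567.5 cm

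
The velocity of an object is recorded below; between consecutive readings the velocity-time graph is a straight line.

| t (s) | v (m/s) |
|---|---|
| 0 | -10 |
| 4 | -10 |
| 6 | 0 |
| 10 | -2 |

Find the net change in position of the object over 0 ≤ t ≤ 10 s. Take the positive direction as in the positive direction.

-54 m

Displacement is the signed area under the v-t curve.
0–4 s: -10 × 4 = -40 m
4–6 s: ½(-10 + 0)(2) = -10 m
6–10 s: ½(0 + -2)(4) = -4 m
Net displacement = -54 m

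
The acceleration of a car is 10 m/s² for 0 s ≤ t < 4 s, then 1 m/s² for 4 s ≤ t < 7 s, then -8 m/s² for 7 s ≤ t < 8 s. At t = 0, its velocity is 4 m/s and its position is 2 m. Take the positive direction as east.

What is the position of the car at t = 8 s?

On each constant-a segment, Δv = aΔt and Δx = v₀Δt + ½aΔt²; chain segment to segment.
0–4 s: v starts 4 m/s; Δx = 4·4 + ½·10·4² = 96 m; v ends 44 m/s.
4–7 s: v starts 44 m/s; Δx = 44·3 + ½·1·3² = 136.5 m; v ends 47 m/s.
7–8 s: v starts 47 m/s; Δx = 47·1 + ½·-8·1² = 43 m; v ends 39 m/s.
x(8) = 2 + Σ Δx = 277.5 m.

277.5 m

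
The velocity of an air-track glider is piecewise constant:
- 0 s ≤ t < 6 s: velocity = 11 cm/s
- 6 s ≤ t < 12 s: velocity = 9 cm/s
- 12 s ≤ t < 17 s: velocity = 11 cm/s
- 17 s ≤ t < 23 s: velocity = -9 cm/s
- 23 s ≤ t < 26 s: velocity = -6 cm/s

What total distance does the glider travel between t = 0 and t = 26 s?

247 cm

Total distance travelled is ∫|v| dt — sum the magnitudes of each area piece.
0–6 s: |11| × 6 = 66 cm
6–12 s: |9| × 6 = 54 cm
12–17 s: |11| × 5 = 55 cm
17–23 s: |-9| × 6 = 54 cm
23–26 s: |-6| × 3 = 18 cm
Total distance = 247 cm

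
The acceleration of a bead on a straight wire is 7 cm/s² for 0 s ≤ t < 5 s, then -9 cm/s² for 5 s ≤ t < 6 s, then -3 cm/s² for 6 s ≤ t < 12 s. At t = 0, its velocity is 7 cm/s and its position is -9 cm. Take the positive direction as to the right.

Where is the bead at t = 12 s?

On each constant-a segment, Δv = aΔt and Δx = v₀Δt + ½aΔt²; chain segment to segment.
0–5 s: v starts 7 cm/s; Δx = 7·5 + ½·7·5² = 122.5 cm; v ends 42 cm/s.
5–6 s: v starts 42 cm/s; Δx = 42·1 + ½·-9·1² = 37.5 cm; v ends 33 cm/s.
6–12 s: v starts 33 cm/s; Δx = 33·6 + ½·-3·6² = 144 cm; v ends 15 cm/s.
x(12) = -9 + Σ Δx = 295 cm.

295 cm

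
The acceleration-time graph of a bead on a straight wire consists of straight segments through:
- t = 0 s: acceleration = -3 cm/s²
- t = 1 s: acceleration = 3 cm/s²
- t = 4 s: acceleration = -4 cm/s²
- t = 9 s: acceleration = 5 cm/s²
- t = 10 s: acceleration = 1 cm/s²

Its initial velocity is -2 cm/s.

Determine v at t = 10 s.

2 cm/s

Δv equals the area under the a-t graph; then v = v₀ + Δv.
0–1 s: ½(-3 + 3)(1) = 0 cm/s
1–4 s: ½(3 + -4)(3) = -1.5 cm/s
4–9 s: ½(-4 + 5)(5) = 2.5 cm/s
9–10 s: ½(5 + 1)(1) = 3 cm/s
Δv = 4 cm/s, so v(10) = -2 + (4) = 2 cm/s.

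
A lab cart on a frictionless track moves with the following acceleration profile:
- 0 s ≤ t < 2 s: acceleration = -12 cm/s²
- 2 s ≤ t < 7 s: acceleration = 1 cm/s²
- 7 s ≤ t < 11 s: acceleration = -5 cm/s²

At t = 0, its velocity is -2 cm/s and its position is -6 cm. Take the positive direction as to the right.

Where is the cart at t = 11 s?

On each constant-a segment, Δv = aΔt and Δx = v₀Δt + ½aΔt²; chain segment to segment.
0–2 s: v starts -2 cm/s; Δx = -2·2 + ½·-12·2² = -28 cm; v ends -26 cm/s.
2–7 s: v starts -26 cm/s; Δx = -26·5 + ½·1·5² = -117.5 cm; v ends -21 cm/s.
7–11 s: v starts -21 cm/s; Δx = -21·4 + ½·-5·4² = -124 cm; v ends -41 cm/s.
x(11) = -6 + Σ Δx = -275.5 cm.

-275.5 cm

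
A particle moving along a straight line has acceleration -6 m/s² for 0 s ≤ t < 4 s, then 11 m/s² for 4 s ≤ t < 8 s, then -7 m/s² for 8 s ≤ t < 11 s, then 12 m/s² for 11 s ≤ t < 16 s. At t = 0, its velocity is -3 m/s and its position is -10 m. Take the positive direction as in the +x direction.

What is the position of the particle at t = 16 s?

On each constant-a segment, Δv = aΔt and Δx = v₀Δt + ½aΔt²; chain segment to segment.
0–4 s: v starts -3 m/s; Δx = -3·4 + ½·-6·4² = -60 m; v ends -27 m/s.
4–8 s: v starts -27 m/s; Δx = -27·4 + ½·11·4² = -20 m; v ends 17 m/s.
8–11 s: v starts 17 m/s; Δx = 17·3 + ½·-7·3² = 19.5 m; v ends -4 m/s.
11–16 s: v starts -4 m/s; Δx = -4·5 + ½·12·5² = 130 m; v ends 56 m/s.
x(16) = -10 + Σ Δx = 59.5 m.

59.5 m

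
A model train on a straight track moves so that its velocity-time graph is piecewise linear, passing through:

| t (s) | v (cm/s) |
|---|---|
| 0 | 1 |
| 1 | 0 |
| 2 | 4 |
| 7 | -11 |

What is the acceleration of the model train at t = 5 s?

-3 cm/s²

Acceleration is the slope of the v-t graph on 2–7 s: (-11 − 4)/(7 − 2) = -3 cm/s².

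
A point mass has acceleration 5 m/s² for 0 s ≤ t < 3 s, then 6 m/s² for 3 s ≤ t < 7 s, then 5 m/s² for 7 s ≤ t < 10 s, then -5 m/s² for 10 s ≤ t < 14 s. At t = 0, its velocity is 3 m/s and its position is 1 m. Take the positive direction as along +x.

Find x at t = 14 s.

On each constant-a segment, Δv = aΔt and Δx = v₀Δt + ½aΔt²; chain segment to segment.
0–3 s: v starts 3 m/s; Δx = 3·3 + ½·5·3² = 31.5 m; v ends 18 m/s.
3–7 s: v starts 18 m/s; Δx = 18·4 + ½·6·4² = 120 m; v ends 42 m/s.
7–10 s: v starts 42 m/s; Δx = 42·3 + ½·5·3² = 148.5 m; v ends 57 m/s.
10–14 s: v starts 57 m/s; Δx = 57·4 + ½·-5·4² = 188 m; v ends 37 m/s.
x(14) = 1 + Σ Δx = 489 m.

489 m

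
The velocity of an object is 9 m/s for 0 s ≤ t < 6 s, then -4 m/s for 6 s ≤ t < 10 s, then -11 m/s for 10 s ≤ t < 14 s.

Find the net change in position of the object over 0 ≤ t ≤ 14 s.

Net displacement equals the area under the velocity-time graph (areas below the axis count negative).
0–6 s: 9 × 6 = 54 m
6–10 s: -4 × 4 = -16 m
10–14 s: -11 × 4 = -44 m
Net displacement = -6 m

-6 m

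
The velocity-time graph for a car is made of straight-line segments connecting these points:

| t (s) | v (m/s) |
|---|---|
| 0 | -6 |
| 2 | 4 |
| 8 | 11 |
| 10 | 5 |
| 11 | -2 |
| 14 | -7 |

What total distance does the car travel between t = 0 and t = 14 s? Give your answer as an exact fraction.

2862/35 m

Total distance travelled is ∫|v| dt — sum the magnitudes of each area piece.
0–2 s: v = 0 at t = 1.2 s; triangle areas 3.6 + 1.6 = 5.2 m
2–8 s: |½(4 + 11)(6)| = 45 m
8–10 s: |½(11 + 5)(2)| = 16 m
10–11 s: v = 0 at t = 75/7 s; triangle areas 25/14 + 2/7 = 29/14 m
11–14 s: |½(-2 + -7)(3)| = 13.5 m
Total distance = 2862/35 m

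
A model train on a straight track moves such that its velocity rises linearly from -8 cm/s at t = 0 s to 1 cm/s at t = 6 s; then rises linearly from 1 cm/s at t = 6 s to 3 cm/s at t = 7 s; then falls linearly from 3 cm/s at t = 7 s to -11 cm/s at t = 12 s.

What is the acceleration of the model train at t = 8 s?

Acceleration is the slope of the v-t graph on 7–12 s: (-11 − 3)/(12 − 7) = -2.8 cm/s².

-2.8 cm/s²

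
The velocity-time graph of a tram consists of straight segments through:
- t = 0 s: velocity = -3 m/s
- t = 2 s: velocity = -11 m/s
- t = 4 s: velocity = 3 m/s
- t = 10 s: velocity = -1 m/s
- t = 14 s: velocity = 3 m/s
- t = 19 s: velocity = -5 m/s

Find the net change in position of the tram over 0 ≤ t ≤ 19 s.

-17 m

Net displacement equals the area under the velocity-time graph (areas below the axis count negative).
0–2 s: ½(-3 + -11)(2) = -14 m
2–4 s: ½(-11 + 3)(2) = -8 m
4–10 s: ½(3 + -1)(6) = 6 m
10–14 s: ½(-1 + 3)(4) = 4 m
14–19 s: ½(3 + -5)(5) = -5 m
Net displacement = -17 m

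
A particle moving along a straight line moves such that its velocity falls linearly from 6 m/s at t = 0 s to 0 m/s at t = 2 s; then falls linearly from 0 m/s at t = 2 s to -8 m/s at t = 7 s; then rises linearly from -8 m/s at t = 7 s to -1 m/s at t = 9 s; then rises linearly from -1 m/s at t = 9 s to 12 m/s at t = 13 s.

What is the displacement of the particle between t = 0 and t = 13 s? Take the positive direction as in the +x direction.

Net displacement equals the area under the velocity-time graph (areas below the axis count negative).
0–2 s: ½(6 + 0)(2) = 6 m
2–7 s: ½(0 + -8)(5) = -20 m
7–9 s: ½(-8 + -1)(2) = -9 m
9–13 s: ½(-1 + 12)(4) = 22 m
Net displacement = -1 m

-1 m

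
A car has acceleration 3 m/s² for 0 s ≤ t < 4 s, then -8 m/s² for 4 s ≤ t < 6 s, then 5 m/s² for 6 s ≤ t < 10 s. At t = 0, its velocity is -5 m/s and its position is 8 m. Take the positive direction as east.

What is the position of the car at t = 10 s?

14 m

On each constant-a segment, Δv = aΔt and Δx = v₀Δt + ½aΔt²; chain segment to segment.
0–4 s: v starts -5 m/s; Δx = -5·4 + ½·3·4² = 4 m; v ends 7 m/s.
4–6 s: v starts 7 m/s; Δx = 7·2 + ½·-8·2² = -2 m; v ends -9 m/s.
6–10 s: v starts -9 m/s; Δx = -9·4 + ½·5·4² = 4 m; v ends 11 m/s.
x(10) = 8 + Σ Δx = 14 m.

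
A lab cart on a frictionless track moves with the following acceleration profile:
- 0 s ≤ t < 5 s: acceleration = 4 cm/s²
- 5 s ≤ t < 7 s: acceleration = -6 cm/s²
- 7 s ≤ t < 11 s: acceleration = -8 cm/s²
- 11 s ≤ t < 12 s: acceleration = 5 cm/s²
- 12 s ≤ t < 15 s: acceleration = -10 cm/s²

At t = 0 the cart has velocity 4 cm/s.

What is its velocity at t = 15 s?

-45 cm/s

Δv equals the area under the a-t graph; then v = v₀ + Δv.
0–5 s: 4 × 5 = 20 cm/s
5–7 s: -6 × 2 = -12 cm/s
7–11 s: -8 × 4 = -32 cm/s
11–12 s: 5 × 1 = 5 cm/s
12–15 s: -10 × 3 = -30 cm/s
Δv = -49 cm/s, so v(15) = 4 + (-49) = -45 cm/s.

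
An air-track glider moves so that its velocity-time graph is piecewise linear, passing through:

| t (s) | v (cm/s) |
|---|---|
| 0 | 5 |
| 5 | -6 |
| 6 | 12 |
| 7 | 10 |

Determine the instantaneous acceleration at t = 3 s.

Acceleration is the slope of the v-t graph on 0–5 s: (-6 − 5)/(5 − 0) = -2.2 cm/s².

-2.2 cm/s²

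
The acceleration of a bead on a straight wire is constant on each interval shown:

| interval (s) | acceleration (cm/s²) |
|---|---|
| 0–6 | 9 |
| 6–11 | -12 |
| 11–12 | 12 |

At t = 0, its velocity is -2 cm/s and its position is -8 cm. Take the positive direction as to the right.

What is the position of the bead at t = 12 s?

250 cm

On each constant-a segment, Δv = aΔt and Δx = v₀Δt + ½aΔt²; chain segment to segment.
0–6 s: v starts -2 cm/s; Δx = -2·6 + ½·9·6² = 150 cm; v ends 52 cm/s.
6–11 s: v starts 52 cm/s; Δx = 52·5 + ½·-12·5² = 110 cm; v ends -8 cm/s.
11–12 s: v starts -8 cm/s; Δx = -8·1 + ½·12·1² = -2 cm; v ends 4 cm/s.
x(12) = -8 + Σ Δx = 250 cm.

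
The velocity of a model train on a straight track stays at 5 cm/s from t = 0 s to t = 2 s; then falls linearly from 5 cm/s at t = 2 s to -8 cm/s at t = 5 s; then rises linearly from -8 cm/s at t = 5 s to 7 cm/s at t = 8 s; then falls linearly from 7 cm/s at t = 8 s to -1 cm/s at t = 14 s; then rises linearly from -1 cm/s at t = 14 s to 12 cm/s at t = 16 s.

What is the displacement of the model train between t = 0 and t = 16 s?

Displacement is the signed area under the v-t curve.
0–2 s: 5 × 2 = 10 cm
2–5 s: ½(5 + -8)(3) = -4.5 cm
5–8 s: ½(-8 + 7)(3) = -1.5 cm
8–14 s: ½(7 + -1)(6) = 18 cm
14–16 s: ½(-1 + 12)(2) = 11 cm
Net displacement = 33 cm

33 cm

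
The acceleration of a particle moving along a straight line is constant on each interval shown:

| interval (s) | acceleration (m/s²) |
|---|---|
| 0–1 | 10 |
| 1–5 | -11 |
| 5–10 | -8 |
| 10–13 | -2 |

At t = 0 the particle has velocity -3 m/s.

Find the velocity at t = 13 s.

-83 m/s

Δv equals the area under the a-t graph; then v = v₀ + Δv.
0–1 s: 10 × 1 = 10 m/s
1–5 s: -11 × 4 = -44 m/s
5–10 s: -8 × 5 = -40 m/s
10–13 s: -2 × 3 = -6 m/s
Δv = -80 m/s, so v(13) = -3 + (-80) = -83 m/s.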